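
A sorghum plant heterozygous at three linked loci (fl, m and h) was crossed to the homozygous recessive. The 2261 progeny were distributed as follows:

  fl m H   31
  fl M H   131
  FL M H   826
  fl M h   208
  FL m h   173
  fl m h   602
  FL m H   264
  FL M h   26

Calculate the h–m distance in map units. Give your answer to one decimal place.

23.4 map units

The two most frequent reciprocal classes, fl m h and FL M H, are the parental types, so the F1 was fl m h / FL M H.
The two rarest classes, fl m H and FL M h, are the double crossovers. Comparing them with the parentals, only the h allele has switched, so h is the middle locus and the order is m – h – fl.
Crossovers in the m–h interval produce the single-crossover classes fl M h and FL m H (208 + 264 = 472) plus the double crossovers (57).
RF(m–h) = (472 + 57) / 2261 = 529/2261 = 0.2340 → 23.4 map units.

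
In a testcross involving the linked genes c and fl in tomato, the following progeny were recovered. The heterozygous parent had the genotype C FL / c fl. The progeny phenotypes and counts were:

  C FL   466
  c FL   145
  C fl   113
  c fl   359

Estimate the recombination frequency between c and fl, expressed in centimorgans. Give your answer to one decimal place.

The recombinant classes are C fl and c FL: 113 + 145 = 258.
Recombination frequency = 258/1083 = 0.2382 ≈ 23.8%, i.e. 23.8 centimorgans.

23.8 centimorgans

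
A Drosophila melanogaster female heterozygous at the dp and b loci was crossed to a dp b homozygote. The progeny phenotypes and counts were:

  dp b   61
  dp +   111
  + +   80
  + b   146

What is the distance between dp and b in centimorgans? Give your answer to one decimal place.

The two most frequent classes, + b (146) and dp + (111), are the parental types, so the F1 was + b / dp +.
The recombinant classes are + + and dp b: 80 + 61 = 141.
Recombination frequency = 141/398 = 0.3543 ≈ 35.4%, i.e. 35.4 centimorgans.

35.4 centimorgans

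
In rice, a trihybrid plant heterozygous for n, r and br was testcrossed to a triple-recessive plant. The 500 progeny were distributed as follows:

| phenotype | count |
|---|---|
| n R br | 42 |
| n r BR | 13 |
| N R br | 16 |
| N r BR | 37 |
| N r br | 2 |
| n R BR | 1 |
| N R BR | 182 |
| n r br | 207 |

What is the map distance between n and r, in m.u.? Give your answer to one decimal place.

The two most frequent reciprocal classes, N R BR and n r br, are the parental types, so the F1 was N R BR / n r br.
The two rarest classes, n R BR and N r br, are the double crossovers. Comparing them with the parentals, only the n allele has switched, so n is the middle locus and the order is r – n – br.
Crossovers in the r–n interval produce the single-crossover classes N r BR and n R br (37 + 42 = 79) plus the double crossovers (3).
RF(r–n) = (79 + 3) / 500 = 82/500 = 0.1640 → 16.4 m.u.

16.4 m.u.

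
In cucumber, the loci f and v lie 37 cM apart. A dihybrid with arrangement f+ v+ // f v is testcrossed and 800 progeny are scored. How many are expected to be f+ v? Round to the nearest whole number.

148

A map distance of 37 cM corresponds to a recombination frequency of 0.370.
The F1 is f+ v+ / f v, so f+ v is a recombinant gamete class with expected frequency r/2 = 0.370/2 = 0.1850.
Expected number = 0.1850 × 800 = 148.00 ≈ 148.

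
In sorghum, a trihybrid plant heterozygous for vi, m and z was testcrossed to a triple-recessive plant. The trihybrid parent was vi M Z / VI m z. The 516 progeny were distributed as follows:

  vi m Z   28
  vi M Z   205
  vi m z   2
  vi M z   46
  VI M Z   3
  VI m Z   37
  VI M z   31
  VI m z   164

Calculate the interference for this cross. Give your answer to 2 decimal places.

The two rarest classes, VI M Z and vi m z, are the double crossovers. Comparing them with the parentals, only the vi allele has switched, so vi is the middle locus and the order is m – vi – z.
m–vi: (59 + 5)/516 = 0.1240; vi–z: (83 + 5)/516 = 0.1705.
Expected DCO frequency = 0.1240 × 0.1705 ≈ 0.02114; observed = 5/516 ≈ 0.00969.
Coefficient of coincidence = 0.00969/0.02114 ≈ 0.46; interference = 1 − 0.46 = 0.54.

0.54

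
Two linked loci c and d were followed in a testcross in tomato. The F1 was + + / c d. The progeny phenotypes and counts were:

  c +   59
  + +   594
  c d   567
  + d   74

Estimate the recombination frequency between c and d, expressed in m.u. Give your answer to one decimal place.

The recombinant classes are + d and c +: 74 + 59 = 133.
Recombination frequency = 133/1294 = 0.1028 ≈ 10.3%, i.e. 10.3 m.u.

10.3 m.u.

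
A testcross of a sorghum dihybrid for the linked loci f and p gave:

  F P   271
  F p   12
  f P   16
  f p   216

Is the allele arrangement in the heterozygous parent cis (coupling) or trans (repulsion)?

The two most frequent classes are F P (271) and f p (216); these are the parental (non-recombinant) types.
So the F1 carried F P on one chromosome and f p on the other — the recessive alleles are on the same chromosome (cis / coupling).

cis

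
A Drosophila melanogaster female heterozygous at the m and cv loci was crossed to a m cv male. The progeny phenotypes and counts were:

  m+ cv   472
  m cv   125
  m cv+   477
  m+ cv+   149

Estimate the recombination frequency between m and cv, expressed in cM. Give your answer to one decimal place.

22.4 cM

The two most frequent classes, m+ cv (472) and m cv+ (477), are the parental types, so the F1 was m+ cv / m cv+.
The recombinant classes are m+ cv+ and m cv: 149 + 125 = 274.
Recombination frequency = 274/1223 = 0.2240 ≈ 22.4%, i.e. 22.4 cM.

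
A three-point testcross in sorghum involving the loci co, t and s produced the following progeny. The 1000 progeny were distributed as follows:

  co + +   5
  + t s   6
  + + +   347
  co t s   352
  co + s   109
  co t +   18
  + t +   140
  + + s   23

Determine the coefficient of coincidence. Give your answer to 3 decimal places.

0.814

The two most frequent reciprocal classes, co t s and + + +, are the parental types, so the F1 was co t s / + + +.
The two rarest classes, + t s and co + +, are the double crossovers. Comparing them with the parentals, only the co allele has switched, so co is the middle locus and the order is t – co – s.
t–co: (249 + 11)/1000 = 0.2600; co–s: (41 + 11)/1000 = 0.0520.
Expected DCO frequency = 0.2600 × 0.0520 ≈ 0.01352; observed = 11/1000 ≈ 0.01100.
Coefficient of coincidence = 0.01100/0.01352 ≈ 0.814.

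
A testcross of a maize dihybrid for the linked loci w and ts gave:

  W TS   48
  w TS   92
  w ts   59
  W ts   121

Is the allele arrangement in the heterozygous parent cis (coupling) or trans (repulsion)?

The two most frequent classes are W ts (121) and w TS (92); these are the parental (non-recombinant) types.
So the F1 carried W ts on one chromosome and w TS on the other — the recessive alleles are on opposite chromosomes (trans / repulsion).

trans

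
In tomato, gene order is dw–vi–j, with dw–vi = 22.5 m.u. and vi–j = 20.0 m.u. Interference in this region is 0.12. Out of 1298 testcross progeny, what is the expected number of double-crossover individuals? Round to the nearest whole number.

Map distances give recombination frequencies of 0.225 and 0.200 for the two intervals.
With interference 0.12 (so coincidence = 0.88), expected double-crossover frequency = 0.225 × 0.200 × 0.88 = 0.03960.
Expected number = 0.03960 × 1298 = 51.40 ≈ 51.

51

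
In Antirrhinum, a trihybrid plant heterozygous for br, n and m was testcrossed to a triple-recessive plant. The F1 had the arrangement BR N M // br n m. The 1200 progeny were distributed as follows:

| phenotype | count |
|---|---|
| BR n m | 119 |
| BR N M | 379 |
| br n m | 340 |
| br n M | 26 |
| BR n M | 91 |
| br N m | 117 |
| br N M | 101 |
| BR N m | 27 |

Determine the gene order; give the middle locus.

The two rarest classes, BR N m and br n M, are the double crossovers. Comparing them with the parentals, only the m allele has switched, so m is the middle locus and the order is n – m – br.

m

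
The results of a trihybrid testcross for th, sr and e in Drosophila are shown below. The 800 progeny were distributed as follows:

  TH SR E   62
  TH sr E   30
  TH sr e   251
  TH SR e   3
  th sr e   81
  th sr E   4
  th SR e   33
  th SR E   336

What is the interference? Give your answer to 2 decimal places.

The two most frequent reciprocal classes, TH sr e and th SR E, are the parental types, so the F1 was TH sr e / th SR E.
The two rarest classes, TH SR e and th sr E, are the double crossovers. Comparing them with the parentals, only the sr allele has switched, so sr is the middle locus and the order is th – sr – e.
th–sr: (143 + 7)/800 = 0.1875; sr–e: (63 + 7)/800 = 0.0875.
Expected DCO frequency = 0.1875 × 0.0875 ≈ 0.01641; observed = 7/800 ≈ 0.00875.
Coefficient of coincidence = 0.00875/0.01641 ≈ 0.53; interference = 1 − 0.53 = 0.47.

0.47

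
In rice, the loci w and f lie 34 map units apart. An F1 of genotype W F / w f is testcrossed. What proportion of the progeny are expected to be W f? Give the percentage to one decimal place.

17.0%

A map distance of 34 map units corresponds to a recombination frequency of 0.340.
The F1 is W F / w f, so W f is a recombinant gamete class with expected frequency r/2 = 0.340/2 = 0.1700.
That is 0.1700 = 17.0% of the progeny.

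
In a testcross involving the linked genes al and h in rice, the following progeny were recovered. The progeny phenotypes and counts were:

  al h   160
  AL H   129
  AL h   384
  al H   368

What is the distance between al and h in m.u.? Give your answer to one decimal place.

The two most frequent classes, AL h (384) and al H (368), are the parental types, so the F1 was AL h / al H.
The recombinant classes are AL H and al h: 129 + 160 = 289.
Recombination frequency = 289/1041 = 0.2776 ≈ 27.8%, i.e. 27.8 m.u.

27.8 m.u.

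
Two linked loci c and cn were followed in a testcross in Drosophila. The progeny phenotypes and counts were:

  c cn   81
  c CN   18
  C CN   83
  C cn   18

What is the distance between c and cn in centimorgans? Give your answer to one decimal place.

18.0 centimorgans

The two most frequent classes, C CN (83) and c cn (81), are the parental types, so the F1 was C CN / c cn.
The recombinant classes are C cn and c CN: 18 + 18 = 36.
Recombination frequency = 36/200 = 0.1800 ≈ 18.0%, i.e. 18.0 centimorgans.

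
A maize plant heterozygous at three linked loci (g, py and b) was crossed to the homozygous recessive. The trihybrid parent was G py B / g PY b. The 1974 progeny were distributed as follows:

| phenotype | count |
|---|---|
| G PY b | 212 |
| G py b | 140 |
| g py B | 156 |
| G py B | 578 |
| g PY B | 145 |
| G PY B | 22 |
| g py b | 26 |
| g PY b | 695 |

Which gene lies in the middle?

py

The two rarest classes, G PY B and g py b, are the double crossovers. Comparing them with the parentals, only the py allele has switched, so py is the middle locus and the order is g – py – b.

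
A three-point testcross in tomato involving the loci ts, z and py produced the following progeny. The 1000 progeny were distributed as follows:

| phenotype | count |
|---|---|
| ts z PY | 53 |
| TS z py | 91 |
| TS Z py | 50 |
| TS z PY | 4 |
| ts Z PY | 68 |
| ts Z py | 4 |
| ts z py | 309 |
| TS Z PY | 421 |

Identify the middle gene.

z

The two most frequent reciprocal classes, TS Z PY and ts z py, are the parental types, so the F1 was TS Z PY / ts z py.
The two rarest classes, TS z PY and ts Z py, are the double crossovers. Comparing them with the parentals, only the z allele has switched, so z is the middle locus and the order is py – z – ts.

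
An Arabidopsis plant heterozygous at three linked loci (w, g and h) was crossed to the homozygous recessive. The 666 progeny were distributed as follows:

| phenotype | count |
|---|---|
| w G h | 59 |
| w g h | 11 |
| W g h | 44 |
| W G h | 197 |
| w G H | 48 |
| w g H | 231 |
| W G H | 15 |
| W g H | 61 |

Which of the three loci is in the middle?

h

The two most frequent reciprocal classes, W G h and w g H, are the parental types, so the F1 was W G h / w g H.
The two rarest classes, W G H and w g h, are the double crossovers. Comparing them with the parentals, only the h allele has switched, so h is the middle locus and the order is w – h – g.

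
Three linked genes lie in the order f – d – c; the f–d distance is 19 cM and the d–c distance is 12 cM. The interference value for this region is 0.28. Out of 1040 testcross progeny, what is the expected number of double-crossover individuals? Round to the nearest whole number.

17

Map distances give recombination frequencies of 0.190 and 0.120 for the two intervals.
With interference 0.28 (so coincidence = 0.72), expected double-crossover frequency = 0.190 × 0.120 × 0.72 = 0.01642.
Expected number = 0.01642 × 1040 = 17.07 ≈ 17.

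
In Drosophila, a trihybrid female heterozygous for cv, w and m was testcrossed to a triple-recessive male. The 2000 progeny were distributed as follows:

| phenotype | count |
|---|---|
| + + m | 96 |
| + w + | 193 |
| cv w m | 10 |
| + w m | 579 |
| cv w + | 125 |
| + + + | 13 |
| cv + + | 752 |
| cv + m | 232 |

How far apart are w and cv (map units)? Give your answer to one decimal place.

12.2 map units

The two most frequent reciprocal classes, + w m and cv + +, are the parental types, so the F1 was + w m / cv + +.
The two rarest classes, cv w m and + + +, are the double crossovers. Comparing them with the parentals, only the cv allele has switched, so cv is the middle locus and the order is w – cv – m.
Crossovers in the w–cv interval produce the single-crossover classes + + m and cv w + (96 + 125 = 221) plus the double crossovers (23).
RF(w–cv) = (221 + 23) / 2000 = 244/2000 = 0.1220 → 12.2 map units.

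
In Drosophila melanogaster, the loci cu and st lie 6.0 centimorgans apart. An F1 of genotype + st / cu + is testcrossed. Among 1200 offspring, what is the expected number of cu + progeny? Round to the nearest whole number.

A map distance of 6.0 centimorgans corresponds to a recombination frequency of 0.060.
The F1 is + st / cu +, so cu + is a parental gamete class with expected frequency (1 − r)/2 = 0.940/2 = 0.4700.
Expected number = 0.4700 × 1200 = 564.00 ≈ 564.

564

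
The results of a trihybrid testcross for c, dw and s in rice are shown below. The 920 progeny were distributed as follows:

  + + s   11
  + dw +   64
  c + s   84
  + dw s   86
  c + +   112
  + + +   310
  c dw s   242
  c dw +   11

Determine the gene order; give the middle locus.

The two most frequent reciprocal classes, + + + and c dw s, are the parental types, so the F1 was + + + / c dw s.
The two rarest classes, + + s and c dw +, are the double crossovers. Comparing them with the parentals, only the s allele has switched, so s is the middle locus and the order is c – s – dw.

s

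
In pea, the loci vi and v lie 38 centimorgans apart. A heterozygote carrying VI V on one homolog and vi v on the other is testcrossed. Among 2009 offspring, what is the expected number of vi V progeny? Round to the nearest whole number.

382

A map distance of 38 centimorgans corresponds to a recombination frequency of 0.380.
The F1 is VI V / vi v, so vi V is a recombinant gamete class with expected frequency r/2 = 0.380/2 = 0.1900.
Expected number = 0.1900 × 2009 = 381.71 ≈ 382.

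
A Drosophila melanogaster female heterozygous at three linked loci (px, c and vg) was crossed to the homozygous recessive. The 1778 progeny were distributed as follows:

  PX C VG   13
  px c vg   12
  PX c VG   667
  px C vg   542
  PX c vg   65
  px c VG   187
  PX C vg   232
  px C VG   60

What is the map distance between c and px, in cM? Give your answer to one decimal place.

The two most frequent reciprocal classes, PX c VG and px C vg, are the parental types, so the F1 was PX c VG / px C vg.
The two rarest classes, PX C VG and px c vg, are the double crossovers. Comparing them with the parentals, only the c allele has switched, so c is the middle locus and the order is vg – c – px.
Crossovers in the c–px interval produce the single-crossover classes px c VG and PX C vg (187 + 232 = 419) plus the double crossovers (25).
RF(c–px) = (419 + 25) / 1778 = 444/1778 = 0.2497 → 25.0 cM.

25.0 cM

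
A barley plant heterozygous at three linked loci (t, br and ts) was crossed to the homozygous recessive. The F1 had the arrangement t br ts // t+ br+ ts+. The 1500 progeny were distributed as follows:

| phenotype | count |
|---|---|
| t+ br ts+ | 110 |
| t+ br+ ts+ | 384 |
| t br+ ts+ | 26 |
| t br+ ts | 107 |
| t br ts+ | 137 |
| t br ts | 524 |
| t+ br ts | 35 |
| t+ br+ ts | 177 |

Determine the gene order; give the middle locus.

t

The two rarest classes, t+ br ts and t br+ ts+, are the double crossovers. Comparing them with the parentals, only the t allele has switched, so t is the middle locus and the order is ts – t – br.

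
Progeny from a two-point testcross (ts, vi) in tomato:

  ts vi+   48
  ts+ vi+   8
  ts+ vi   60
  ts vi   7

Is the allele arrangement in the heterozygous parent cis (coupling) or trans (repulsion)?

The two most frequent classes are ts+ vi (60) and ts vi+ (48); these are the parental (non-recombinant) types.
So the F1 carried ts+ vi on one chromosome and ts vi+ on the other — the recessive alleles are on opposite chromosomes (trans / repulsion).

trans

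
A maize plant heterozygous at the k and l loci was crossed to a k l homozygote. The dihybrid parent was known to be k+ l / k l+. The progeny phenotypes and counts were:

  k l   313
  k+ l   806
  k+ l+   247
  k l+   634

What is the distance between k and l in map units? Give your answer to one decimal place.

The recombinant classes are k+ l+ and k l: 247 + 313 = 560.
Recombination frequency = 560/2000 = 0.2800 ≈ 28.0%, i.e. 28.0 map units.

28.0 map units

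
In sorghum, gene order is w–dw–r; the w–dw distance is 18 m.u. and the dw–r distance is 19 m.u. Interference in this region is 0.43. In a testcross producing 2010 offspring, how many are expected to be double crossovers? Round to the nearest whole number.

Map distances give recombination frequencies of 0.180 and 0.190 for the two intervals.
With interference 0.43 (so coincidence = 0.57), expected double-crossover frequency = 0.180 × 0.190 × 0.57 = 0.01949.
Expected number = 0.01949 × 2010 = 39.18 ≈ 39.

39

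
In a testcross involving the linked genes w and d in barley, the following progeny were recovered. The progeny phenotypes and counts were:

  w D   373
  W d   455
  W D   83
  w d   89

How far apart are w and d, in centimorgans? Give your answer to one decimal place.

17.2 centimorgans

The two most frequent classes, W d (455) and w D (373), are the parental types, so the F1 was W d / w D.
The recombinant classes are W D and w d: 83 + 89 = 172.
Recombination frequency = 172/1000 = 0.1720 ≈ 17.2%, i.e. 17.2 centimorgans.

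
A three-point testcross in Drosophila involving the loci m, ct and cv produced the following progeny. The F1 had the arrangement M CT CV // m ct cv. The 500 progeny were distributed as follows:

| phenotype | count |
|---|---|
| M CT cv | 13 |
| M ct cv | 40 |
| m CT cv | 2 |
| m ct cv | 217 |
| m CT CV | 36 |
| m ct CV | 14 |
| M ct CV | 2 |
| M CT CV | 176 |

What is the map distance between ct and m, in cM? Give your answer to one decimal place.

16.0 cM

The two rarest classes, M ct CV and m CT cv, are the double crossovers. Comparing them with the parentals, only the ct allele has switched, so ct is the middle locus and the order is m – ct – cv.
Crossovers in the m–ct interval produce the single-crossover classes m CT CV and M ct cv (36 + 40 = 76) plus the double crossovers (4).
RF(m–ct) = (76 + 4) / 500 = 80/500 = 0.1600 → 16.0 cM.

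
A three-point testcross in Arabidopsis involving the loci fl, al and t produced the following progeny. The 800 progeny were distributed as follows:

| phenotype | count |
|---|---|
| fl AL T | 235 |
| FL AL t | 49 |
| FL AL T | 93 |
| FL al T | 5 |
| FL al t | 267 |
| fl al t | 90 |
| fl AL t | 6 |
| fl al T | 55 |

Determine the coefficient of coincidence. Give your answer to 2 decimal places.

The two most frequent reciprocal classes, fl AL T and FL al t, are the parental types, so the F1 was fl AL T / FL al t.
The two rarest classes, fl AL t and FL al T, are the double crossovers. Comparing them with the parentals, only the t allele has switched, so t is the middle locus and the order is al – t – fl.
al–t: (104 + 11)/800 = 0.1437; t–fl: (183 + 11)/800 = 0.2425.
Expected DCO frequency = 0.1437 × 0.2425 ≈ 0.03485; observed = 11/800 ≈ 0.01375.
Coefficient of coincidence = 0.01375/0.03485 ≈ 0.39.

0.39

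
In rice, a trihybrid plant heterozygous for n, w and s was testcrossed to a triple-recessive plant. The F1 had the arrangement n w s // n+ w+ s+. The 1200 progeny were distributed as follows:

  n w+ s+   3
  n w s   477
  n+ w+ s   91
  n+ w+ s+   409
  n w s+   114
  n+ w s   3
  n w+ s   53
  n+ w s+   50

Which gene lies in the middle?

The two rarest classes, n+ w s and n w+ s+, are the double crossovers. Comparing them with the parentals, only the n allele has switched, so n is the middle locus and the order is w – n – s.

n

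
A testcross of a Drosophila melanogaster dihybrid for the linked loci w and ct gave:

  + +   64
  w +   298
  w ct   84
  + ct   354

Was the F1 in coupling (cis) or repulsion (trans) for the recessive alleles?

The two most frequent classes are + ct (354) and w + (298); these are the parental (non-recombinant) types.
So the F1 carried + ct on one chromosome and w + on the other — the recessive alleles are on opposite chromosomes (trans / repulsion).

trans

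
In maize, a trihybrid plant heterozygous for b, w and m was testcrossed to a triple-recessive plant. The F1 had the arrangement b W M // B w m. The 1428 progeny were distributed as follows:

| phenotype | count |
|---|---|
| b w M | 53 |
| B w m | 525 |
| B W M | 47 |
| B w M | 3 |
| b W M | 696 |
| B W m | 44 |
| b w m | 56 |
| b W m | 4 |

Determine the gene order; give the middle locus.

m

The two rarest classes, b W m and B w M, are the double crossovers. Comparing them with the parentals, only the m allele has switched, so m is the middle locus and the order is b – m – w.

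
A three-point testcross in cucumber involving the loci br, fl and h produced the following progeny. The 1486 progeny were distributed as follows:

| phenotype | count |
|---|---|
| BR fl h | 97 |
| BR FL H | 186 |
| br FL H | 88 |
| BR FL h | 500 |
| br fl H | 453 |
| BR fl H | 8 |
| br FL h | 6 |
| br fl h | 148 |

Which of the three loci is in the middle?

br

The two most frequent reciprocal classes, BR FL h and br fl H, are the parental types, so the F1 was BR FL h / br fl H.
The two rarest classes, br FL h and BR fl H, are the double crossovers. Comparing them with the parentals, only the br allele has switched, so br is the middle locus and the order is h – br – fl.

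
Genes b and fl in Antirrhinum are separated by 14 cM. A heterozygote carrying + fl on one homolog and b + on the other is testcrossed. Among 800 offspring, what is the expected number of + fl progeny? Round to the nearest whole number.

A map distance of 14 cM corresponds to a recombination frequency of 0.140.
The F1 is + fl / b +, so + fl is a parental gamete class with expected frequency (1 − r)/2 = 0.860/2 = 0.4300.
Expected number = 0.4300 × 800 = 344.00 ≈ 344.

344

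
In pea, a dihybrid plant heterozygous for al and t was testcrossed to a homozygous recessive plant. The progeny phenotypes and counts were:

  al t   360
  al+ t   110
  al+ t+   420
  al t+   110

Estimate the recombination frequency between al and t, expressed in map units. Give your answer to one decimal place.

22.0 map units

The two most frequent classes, al+ t+ (420) and al t (360), are the parental types, so the F1 was al+ t+ / al t.
The recombinant classes are al+ t and al t+: 110 + 110 = 220.
Recombination frequency = 220/1000 = 0.2200 ≈ 22.0%, i.e. 22.0 map units.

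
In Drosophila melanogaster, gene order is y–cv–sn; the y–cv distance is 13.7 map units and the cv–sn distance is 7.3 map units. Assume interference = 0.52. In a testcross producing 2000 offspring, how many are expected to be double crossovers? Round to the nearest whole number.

10

Map distances give recombination frequencies of 0.137 and 0.073 for the two intervals.
With interference 0.52 (so coincidence = 0.48), expected double-crossover frequency = 0.137 × 0.073 × 0.48 = 0.00480.
Expected number = 0.00480 × 2000 = 9.60 ≈ 10.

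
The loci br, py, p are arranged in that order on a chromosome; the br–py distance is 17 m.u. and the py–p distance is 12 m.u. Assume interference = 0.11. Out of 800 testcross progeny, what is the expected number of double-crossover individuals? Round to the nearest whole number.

Map distances give recombination frequencies of 0.170 and 0.120 for the two intervals.
With interference 0.11 (so coincidence = 0.89), expected double-crossover frequency = 0.170 × 0.120 × 0.89 = 0.01816.
Expected number = 0.01816 × 800 = 14.52 ≈ 15.

15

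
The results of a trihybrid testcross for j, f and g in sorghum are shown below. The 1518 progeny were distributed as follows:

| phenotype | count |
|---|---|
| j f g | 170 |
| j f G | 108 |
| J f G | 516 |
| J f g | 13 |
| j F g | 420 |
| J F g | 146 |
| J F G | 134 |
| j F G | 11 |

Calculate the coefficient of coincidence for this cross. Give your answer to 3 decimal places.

0.400

The two most frequent reciprocal classes, J f G and j F g, are the parental types, so the F1 was J f G / j F g.
The two rarest classes, J f g and j F G, are the double crossovers. Comparing them with the parentals, only the g allele has switched, so g is the middle locus and the order is j – g – f.
j–g: (254 + 24)/1518 = 0.1831; g–f: (304 + 24)/1518 = 0.2161.
Expected DCO frequency = 0.1831 × 0.2161 ≈ 0.03957; observed = 24/1518 ≈ 0.01581.
Coefficient of coincidence = 0.01581/0.03957 ≈ 0.400.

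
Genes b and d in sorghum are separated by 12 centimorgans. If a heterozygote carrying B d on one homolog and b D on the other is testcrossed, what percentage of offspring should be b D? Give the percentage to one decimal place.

44.0%

A map distance of 12 centimorgans corresponds to a recombination frequency of 0.120.
The F1 is B d / b D, so b D is a parental gamete class with expected frequency (1 − r)/2 = 0.880/2 = 0.4400.
That is 0.4400 = 44.0% of the progeny.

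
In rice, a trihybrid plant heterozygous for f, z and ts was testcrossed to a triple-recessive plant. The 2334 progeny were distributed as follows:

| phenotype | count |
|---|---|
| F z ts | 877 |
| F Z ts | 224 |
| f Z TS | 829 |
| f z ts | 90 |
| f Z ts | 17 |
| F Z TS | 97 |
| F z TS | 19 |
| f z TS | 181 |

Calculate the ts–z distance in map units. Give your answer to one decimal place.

18.9 map units

The two most frequent reciprocal classes, F z ts and f Z TS, are the parental types, so the F1 was F z ts / f Z TS.
The two rarest classes, F z TS and f Z ts, are the double crossovers. Comparing them with the parentals, only the ts allele has switched, so ts is the middle locus and the order is f – ts – z.
Crossovers in the ts–z interval produce the single-crossover classes F Z ts and f z TS (224 + 181 = 405) plus the double crossovers (36).
RF(ts–z) = (405 + 36) / 2334 = 441/2334 = 0.1889 → 18.9 map units.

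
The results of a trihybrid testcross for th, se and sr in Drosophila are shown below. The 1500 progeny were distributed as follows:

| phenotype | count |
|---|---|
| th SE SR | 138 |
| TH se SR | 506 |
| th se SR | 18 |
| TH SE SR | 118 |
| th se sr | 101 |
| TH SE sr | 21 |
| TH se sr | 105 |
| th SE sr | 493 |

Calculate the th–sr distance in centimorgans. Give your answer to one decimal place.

The two most frequent reciprocal classes, TH se SR and th SE sr, are the parental types, so the F1 was TH se SR / th SE sr.
The two rarest classes, th se SR and TH SE sr, are the double crossovers. Comparing them with the parentals, only the th allele has switched, so th is the middle locus and the order is se – th – sr.
Crossovers in the th–sr interval produce the single-crossover classes TH se sr and th SE SR (105 + 138 = 243) plus the double crossovers (39).
RF(th–sr) = (243 + 39) / 1500 = 282/1500 = 0.1880 → 18.8 centimorgans.

18.8 centimorgans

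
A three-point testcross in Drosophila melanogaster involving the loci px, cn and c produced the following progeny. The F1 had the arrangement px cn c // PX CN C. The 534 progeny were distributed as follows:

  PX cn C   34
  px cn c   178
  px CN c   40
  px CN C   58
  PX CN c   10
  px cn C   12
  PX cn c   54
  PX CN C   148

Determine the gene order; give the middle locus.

The two rarest classes, px cn C and PX CN c, are the double crossovers. Comparing them with the parentals, only the c allele has switched, so c is the middle locus and the order is px – c – cn.

c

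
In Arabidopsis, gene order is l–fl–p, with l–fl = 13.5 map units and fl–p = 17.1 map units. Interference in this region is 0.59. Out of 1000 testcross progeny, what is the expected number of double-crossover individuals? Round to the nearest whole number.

Map distances give recombination frequencies of 0.135 and 0.171 for the two intervals.
With interference 0.59 (so coincidence = 0.41), expected double-crossover frequency = 0.135 × 0.171 × 0.41 = 0.00946.
Expected number = 0.00946 × 1000 = 9.46 ≈ 9.

9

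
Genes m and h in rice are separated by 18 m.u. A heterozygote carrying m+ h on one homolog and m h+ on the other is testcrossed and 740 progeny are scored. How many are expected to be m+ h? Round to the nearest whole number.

A map distance of 18 m.u. corresponds to a recombination frequency of 0.180.
The F1 is m+ h / m h+, so m+ h is a parental gamete class with expected frequency (1 − r)/2 = 0.820/2 = 0.4100.
Expected number = 0.4100 × 740 = 303.40 ≈ 303.

303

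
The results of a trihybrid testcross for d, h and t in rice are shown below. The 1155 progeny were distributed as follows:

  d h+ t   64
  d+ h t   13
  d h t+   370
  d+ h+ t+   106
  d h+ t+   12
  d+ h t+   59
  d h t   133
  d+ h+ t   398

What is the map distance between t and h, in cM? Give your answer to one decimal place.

The two most frequent reciprocal classes, d+ h+ t and d h t+, are the parental types, so the F1 was d+ h+ t / d h t+.
The two rarest classes, d+ h t and d h+ t+, are the double crossovers. Comparing them with the parentals, only the h allele has switched, so h is the middle locus and the order is t – h – d.
Crossovers in the t–h interval produce the single-crossover classes d+ h+ t+ and d h t (106 + 133 = 239) plus the double crossovers (25).
RF(t–h) = (239 + 25) / 1155 = 264/1155 = 0.2286 → 22.9 cM.

22.9 cM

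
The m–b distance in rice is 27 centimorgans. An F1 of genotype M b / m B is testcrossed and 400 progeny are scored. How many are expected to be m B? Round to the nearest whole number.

A map distance of 27 centimorgans corresponds to a recombination frequency of 0.270.
The F1 is M b / m B, so m B is a parental gamete class with expected frequency (1 − r)/2 = 0.730/2 = 0.3650.
Expected number = 0.3650 × 400 = 146.00 ≈ 146.

146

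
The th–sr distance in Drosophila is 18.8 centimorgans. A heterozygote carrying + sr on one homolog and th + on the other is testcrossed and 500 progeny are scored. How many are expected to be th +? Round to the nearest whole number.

203

A map distance of 18.8 centimorgans corresponds to a recombination frequency of 0.188.
The F1 is + sr / th +, so th + is a parental gamete class with expected frequency (1 − r)/2 = 0.812/2 = 0.4060.
Expected number = 0.4060 × 500 = 203.00 ≈ 203.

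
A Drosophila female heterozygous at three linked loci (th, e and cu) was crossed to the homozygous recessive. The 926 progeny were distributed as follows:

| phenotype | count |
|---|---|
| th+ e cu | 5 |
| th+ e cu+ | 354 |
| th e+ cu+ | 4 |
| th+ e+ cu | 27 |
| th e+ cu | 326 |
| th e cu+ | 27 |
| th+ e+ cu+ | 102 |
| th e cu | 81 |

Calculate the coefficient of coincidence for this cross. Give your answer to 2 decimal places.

The two most frequent reciprocal classes, th+ e cu+ and th e+ cu, are the parental types, so the F1 was th+ e cu+ / th e+ cu.
The two rarest classes, th+ e cu and th e+ cu+, are the double crossovers. Comparing them with the parentals, only the cu allele has switched, so cu is the middle locus and the order is e – cu – th.
e–cu: (183 + 9)/926 = 0.2073; cu–th: (54 + 9)/926 = 0.0680.
Expected DCO frequency = 0.2073 × 0.0680 ≈ 0.01410; observed = 9/926 ≈ 0.00972.
Coefficient of coincidence = 0.00972/0.01410 ≈ 0.69.

0.69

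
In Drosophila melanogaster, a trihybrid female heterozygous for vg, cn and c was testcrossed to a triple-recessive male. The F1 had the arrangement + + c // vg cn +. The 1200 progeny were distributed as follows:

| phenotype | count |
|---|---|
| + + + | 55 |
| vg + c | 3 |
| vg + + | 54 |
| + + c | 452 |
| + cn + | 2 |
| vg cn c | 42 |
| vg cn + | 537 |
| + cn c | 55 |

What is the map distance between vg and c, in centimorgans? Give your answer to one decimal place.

8.5 centimorgans

The two rarest classes, vg + c and + cn +, are the double crossovers. Comparing them with the parentals, only the vg allele has switched, so vg is the middle locus and the order is c – vg – cn.
Crossovers in the c–vg interval produce the single-crossover classes + + + and vg cn c (55 + 42 = 97) plus the double crossovers (5).
RF(c–vg) = (97 + 5) / 1200 = 102/1200 = 0.0850 → 8.5 centimorgans.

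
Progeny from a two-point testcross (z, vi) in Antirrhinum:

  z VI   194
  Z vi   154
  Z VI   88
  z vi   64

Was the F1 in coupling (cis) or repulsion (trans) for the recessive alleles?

trans

The two most frequent classes are Z vi (154) and z VI (194); these are the parental (non-recombinant) types.
So the F1 carried Z vi on one chromosome and z VI on the other — the recessive alleles are on opposite chromosomes (trans / repulsion).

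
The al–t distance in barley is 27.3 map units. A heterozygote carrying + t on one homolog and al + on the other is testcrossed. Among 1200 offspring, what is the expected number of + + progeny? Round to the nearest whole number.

A map distance of 27.3 map units corresponds to a recombination frequency of 0.273.
The F1 is + t / al +, so + + is a recombinant gamete class with expected frequency r/2 = 0.273/2 = 0.1365.
Expected number = 0.1365 × 1200 = 163.80 ≈ 164.

164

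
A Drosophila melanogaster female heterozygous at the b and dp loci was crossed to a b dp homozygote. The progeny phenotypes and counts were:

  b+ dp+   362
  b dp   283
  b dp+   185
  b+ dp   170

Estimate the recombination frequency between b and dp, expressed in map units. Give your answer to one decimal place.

35.5 map units

The two most frequent classes, b+ dp+ (362) and b dp (283), are the parental types, so the F1 was b+ dp+ / b dp.
The recombinant classes are b+ dp and b dp+: 170 + 185 = 355.
Recombination frequency = 355/1000 = 0.3550 ≈ 35.5%, i.e. 35.5 map units.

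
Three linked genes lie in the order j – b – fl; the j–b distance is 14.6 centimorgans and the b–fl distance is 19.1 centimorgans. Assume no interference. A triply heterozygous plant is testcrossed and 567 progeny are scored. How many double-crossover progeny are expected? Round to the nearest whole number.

Map distances give recombination frequencies of 0.146 and 0.191 for the two intervals.
With no interference, expected double-crossover frequency = 0.146 × 0.191 = 0.02789.
Expected number = 0.02789 × 567 = 15.81 ≈ 16.

16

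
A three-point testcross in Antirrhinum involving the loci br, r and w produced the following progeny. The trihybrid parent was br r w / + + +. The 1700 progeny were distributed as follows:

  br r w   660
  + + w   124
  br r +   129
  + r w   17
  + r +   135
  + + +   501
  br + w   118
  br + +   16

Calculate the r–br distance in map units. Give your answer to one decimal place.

The two rarest classes, + r w and br + +, are the double crossovers. Comparing them with the parentals, only the br allele has switched, so br is the middle locus and the order is w – br – r.
Crossovers in the br–r interval produce the single-crossover classes br + w and + r + (118 + 135 = 253) plus the double crossovers (33).
RF(br–r) = (253 + 33) / 1700 = 286/1700 = 0.1682 → 16.8 map units.

16.8 map units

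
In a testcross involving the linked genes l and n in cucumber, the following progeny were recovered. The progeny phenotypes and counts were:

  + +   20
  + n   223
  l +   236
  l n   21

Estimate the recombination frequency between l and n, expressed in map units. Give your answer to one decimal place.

The two most frequent classes, + n (223) and l + (236), are the parental types, so the F1 was + n / l +.
The recombinant classes are + + and l n: 20 + 21 = 41.
Recombination frequency = 41/500 = 0.0820 ≈ 8.2%, i.e. 8.2 map units.

8.2 map units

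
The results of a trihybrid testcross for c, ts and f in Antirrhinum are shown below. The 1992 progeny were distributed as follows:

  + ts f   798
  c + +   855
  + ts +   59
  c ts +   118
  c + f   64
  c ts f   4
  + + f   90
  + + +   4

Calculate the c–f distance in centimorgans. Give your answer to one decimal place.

6.6 centimorgans

The two most frequent reciprocal classes, c + + and + ts f, are the parental types, so the F1 was c + + / + ts f.
The two rarest classes, + + + and c ts f, are the double crossovers. Comparing them with the parentals, only the c allele has switched, so c is the middle locus and the order is f – c – ts.
Crossovers in the f–c interval produce the single-crossover classes c + f and + ts + (64 + 59 = 123) plus the double crossovers (8).
RF(f–c) = (123 + 8) / 1992 = 131/1992 = 0.0658 → 6.6 centimorgans.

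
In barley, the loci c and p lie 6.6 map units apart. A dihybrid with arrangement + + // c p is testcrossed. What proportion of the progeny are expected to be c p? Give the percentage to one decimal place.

46.7%

A map distance of 6.6 map units corresponds to a recombination frequency of 0.066.
The F1 is + + / c p, so c p is a parental gamete class with expected frequency (1 − r)/2 = 0.934/2 = 0.4670.
That is 0.4670 = 46.7% of the progeny.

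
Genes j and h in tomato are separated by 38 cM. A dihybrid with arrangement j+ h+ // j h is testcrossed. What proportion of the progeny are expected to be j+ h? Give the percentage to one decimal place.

A map distance of 38 cM corresponds to a recombination frequency of 0.380.
The F1 is j+ h+ / j h, so j+ h is a recombinant gamete class with expected frequency r/2 = 0.380/2 = 0.1900.
That is 0.1900 = 19.0% of the progeny.

19.0%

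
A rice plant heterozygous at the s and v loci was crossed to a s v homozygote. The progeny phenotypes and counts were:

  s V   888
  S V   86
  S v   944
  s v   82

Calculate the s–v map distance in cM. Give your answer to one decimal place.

The two most frequent classes, S v (944) and s V (888), are the parental types, so the F1 was S v / s V.
The recombinant classes are S V and s v: 86 + 82 = 168.
Recombination frequency = 168/2000 = 0.0840 ≈ 8.4%, i.e. 8.4 cM.

8.4 cM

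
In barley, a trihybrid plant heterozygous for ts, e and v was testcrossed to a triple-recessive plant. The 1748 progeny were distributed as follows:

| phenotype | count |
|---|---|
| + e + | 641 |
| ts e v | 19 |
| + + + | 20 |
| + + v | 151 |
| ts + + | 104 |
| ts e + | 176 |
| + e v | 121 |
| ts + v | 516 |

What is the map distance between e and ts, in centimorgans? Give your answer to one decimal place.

The two most frequent reciprocal classes, ts + v and + e +, are the parental types, so the F1 was ts + v / + e +.
The two rarest classes, ts e v and + + +, are the double crossovers. Comparing them with the parentals, only the e allele has switched, so e is the middle locus and the order is v – e – ts.
Crossovers in the e–ts interval produce the single-crossover classes + + v and ts e + (151 + 176 = 327) plus the double crossovers (39).
RF(e–ts) = (327 + 39) / 1748 = 366/1748 = 0.2094 → 20.9 centimorgans.

20.9 centimorgans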